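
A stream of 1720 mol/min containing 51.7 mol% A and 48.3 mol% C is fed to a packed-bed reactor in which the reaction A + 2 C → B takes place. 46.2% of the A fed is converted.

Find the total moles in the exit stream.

A reacted = 0.462 × 889.2 = 410.8 mol/min; ν_A = −1, so ξ = 410.8/1 = 410.8 mol/min.
Outlet amounts (n = n₀ + ν ξ):
  A: 889.2 − 1(410.8) = 478.4
  C: 830.8 − 2(410.8) = 9.102
  B: 0 + 1(410.8) = 410.8
Total out = 478.4 + 9.102 + 410.8 = 898.3 mol/min.

898 mol/min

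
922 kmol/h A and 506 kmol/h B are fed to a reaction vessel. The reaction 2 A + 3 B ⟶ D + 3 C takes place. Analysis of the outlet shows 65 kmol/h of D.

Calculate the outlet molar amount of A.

For D: n = n₀ + 1ξ → 65 = 0 + 1ξ, giving ξ = 65 kmol/h.
Outlet amounts (n = n₀ + ν ξ):
  A: 922 − 2(65) = 792
  B: 506 − 3(65) = 311
  D: 0 + 1(65) = 65
  C: 0 + 3(65) = 195

792 kmol/h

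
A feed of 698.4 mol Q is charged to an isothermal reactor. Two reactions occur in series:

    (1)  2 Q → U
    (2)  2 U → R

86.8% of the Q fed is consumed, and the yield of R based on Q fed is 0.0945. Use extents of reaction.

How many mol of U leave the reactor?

171 mol

Conversion of Q: Q consumed = 2ξ₁ = 0.868 × 698.4 → ξ₁ = 303.1 mol.
Yield of R: 1ξ₂ / 698.4 = 0.0945 → ξ₂ = 66 mol.
Outlet amounts (n = n₀ + Σ ν·ξ):
  Q: 698.4 − 2(303.1) = 92.19
  U: 0 + 1(303.1) − 2(66) = 171.1
  R: 0 + 1(66) = 66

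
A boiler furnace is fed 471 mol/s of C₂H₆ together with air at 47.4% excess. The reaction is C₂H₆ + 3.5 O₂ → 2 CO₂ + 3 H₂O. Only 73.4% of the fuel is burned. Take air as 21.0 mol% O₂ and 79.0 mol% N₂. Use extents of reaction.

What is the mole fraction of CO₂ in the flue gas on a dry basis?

Stoichiometric O₂ = 3.5 × 471 = 1648 mol/s; O₂ fed = 1648 × 1.474 = 2430 mol/s.
N₂ fed = 2430 × 79/21 = 9141 mol/s.
Fuel reacted = 0.734 × 471 → ξ = 345.7 mol/s.
Outlet (n = n₀ + ν ξ):
  C₂H₆: 471 − 1(345.7) = 125.3
  O₂: 2430 − 3.5(345.7) = 1220
  N₂: 9141 (inert)
  CO₂: 0 + 2(345.7) = 691.4
  H₂O: 0 + 3(345.7) = 1037
Dry total = 11180 mol/s; y_CO₂ (dry) = 691.4 / 11180 = 0.06186.

0.0619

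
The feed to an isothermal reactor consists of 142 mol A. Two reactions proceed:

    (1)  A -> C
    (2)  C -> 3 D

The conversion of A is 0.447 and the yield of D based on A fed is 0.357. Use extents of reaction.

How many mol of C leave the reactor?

Conversion of A: A consumed = 1ξ₁ = 0.447 × 142 → ξ₁ = 63.47 mol.
Yield of D: 3ξ₂ / 142 = 0.357 → ξ₂ = 16.9 mol.
Outlet amounts (n = n₀ + Σ ν·ξ):
  A: 142 − 1(63.47) = 78.53
  C: 0 + 1(63.47) − 1(16.9) = 46.58
  D: 0 + 3(16.9) = 50.69

46.6 mol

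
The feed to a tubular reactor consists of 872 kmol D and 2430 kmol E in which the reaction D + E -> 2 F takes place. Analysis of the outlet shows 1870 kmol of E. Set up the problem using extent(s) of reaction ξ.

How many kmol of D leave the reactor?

312 kmol

For E: n = n₀ − 1ξ → 1870 = 2430 − 1ξ, giving ξ = 560 kmol.
Outlet amounts (n = n₀ + ν ξ):
  D: 872 − 1(560) = 312
  E: 2430 − 1(560) = 1870
  F: 0 + 2(560) = 1120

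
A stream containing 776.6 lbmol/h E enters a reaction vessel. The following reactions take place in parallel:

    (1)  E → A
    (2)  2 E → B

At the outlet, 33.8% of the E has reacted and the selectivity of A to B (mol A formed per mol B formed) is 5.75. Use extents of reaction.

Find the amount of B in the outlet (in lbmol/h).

33.9 lbmol/h

Conversion of E: E consumed = 0.338 × 776.6 = 262.5 lbmol/h = 1ξ₁ + 2ξ₂.
Selectivity: 1ξ₁ / (1ξ₂) = 5.75 → ξ₁ = 5.75 ξ₂.
Substitute: (1·5.75 + 2) ξ₂ = 262.5 → ξ₂ = 33.87 lbmol/h, ξ₁ = 194.8 lbmol/h.
Outlet amounts (n = n₀ + Σ ν·ξ):
  E: 776.6 − 1(194.8) − 2(33.87) = 514.1
  A: 0 + 1(194.8) = 194.8
  B: 0 + 1(33.87) = 33.87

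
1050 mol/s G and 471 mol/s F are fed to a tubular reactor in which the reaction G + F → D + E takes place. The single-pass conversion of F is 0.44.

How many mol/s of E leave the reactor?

207 mol/s

F reacted = 0.44 × 471 = 207.2 mol/s; ν_F = −1, so ξ = 207.2/1 = 207.2 mol/s.
Outlet amounts (n = n₀ + ν ξ):
  G: 1050 − 1(207.2) = 842.8
  F: 471 − 1(207.2) = 263.8
  D: 0 + 1(207.2) = 207.2
  E: 0 + 1(207.2) = 207.2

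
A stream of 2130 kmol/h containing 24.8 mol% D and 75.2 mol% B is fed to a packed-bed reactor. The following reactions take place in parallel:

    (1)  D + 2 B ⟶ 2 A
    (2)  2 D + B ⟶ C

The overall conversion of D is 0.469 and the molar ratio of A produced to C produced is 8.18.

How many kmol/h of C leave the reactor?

Conversion of D: D consumed = 0.469 × 528.2 = 247.7 kmol/h = 1ξ₁ + 2ξ₂.
Selectivity: 2ξ₁ / (1ξ₂) = 8.18 → ξ₁ = 4.09 ξ₂.
Substitute: (1·4.09 + 2) ξ₂ = 247.7 → ξ₂ = 40.68 kmol/h, ξ₁ = 166.4 kmol/h.
Outlet amounts (n = n₀ + Σ ν·ξ):
  D: 528.2 − 1(166.4) − 2(40.68) = 280.5
  B: 1602 − 2(166.4) − 1(40.68) = 1228
  A: 0 + 2(166.4) = 332.8
  C: 0 + 1(40.68) = 40.68

40.7 kmol/h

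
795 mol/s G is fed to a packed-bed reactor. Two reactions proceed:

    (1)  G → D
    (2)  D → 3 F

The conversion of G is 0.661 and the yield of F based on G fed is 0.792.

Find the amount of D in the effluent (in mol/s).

316 mol/s

Conversion of G: G consumed = 1ξ₁ = 0.661 × 795 → ξ₁ = 525.5 mol/s.
Yield of F: 3ξ₂ / 795 = 0.792 → ξ₂ = 209.9 mol/s.
Outlet amounts (n = n₀ + Σ ν·ξ):
  G: 795 − 1(525.5) = 269.5
  D: 0 + 1(525.5) − 1(209.9) = 315.6
  F: 0 + 3(209.9) = 629.6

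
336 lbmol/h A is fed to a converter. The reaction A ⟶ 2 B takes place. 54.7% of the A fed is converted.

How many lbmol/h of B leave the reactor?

A reacted = 0.547 × 336 = 183.8 lbmol/h; ν_A = −1, so ξ = 183.8/1 = 183.8 lbmol/h.
Outlet amounts (n = n₀ + ν ξ):
  A: 336 − 1(183.8) = 152.2
  B: 0 + 2(183.8) = 367.6

368 lbmol/h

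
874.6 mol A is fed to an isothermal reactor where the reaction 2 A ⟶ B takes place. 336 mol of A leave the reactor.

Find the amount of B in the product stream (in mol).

For A: n = n₀ − 2ξ → 336 = 874.6 − 2ξ, giving ξ = 269.3 mol.
Outlet amounts (n = n₀ + ν ξ):
  A: 874.6 − 2(269.3) = 336
  B: 0 + 1(269.3) = 269.3

269 mol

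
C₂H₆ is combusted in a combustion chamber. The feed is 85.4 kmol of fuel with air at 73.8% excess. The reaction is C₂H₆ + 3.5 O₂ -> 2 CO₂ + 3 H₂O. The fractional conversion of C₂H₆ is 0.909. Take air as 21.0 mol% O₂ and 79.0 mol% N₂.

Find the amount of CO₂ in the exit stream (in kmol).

155 kmol

Stoichiometric O₂ = 3.5 × 85.4 = 298.9 kmol; O₂ fed = 298.9 × 1.738 = 519.5 kmol.
N₂ fed = 519.5 × 79/21 = 1954 kmol.
Fuel reacted = 0.909 × 85.4 → ξ = 77.63 kmol.
Outlet (n = n₀ + ν ξ):
  C₂H₆: 85.4 − 1(77.63) = 7.771
  O₂: 519.5 − 3.5(77.63) = 247.8
  N₂: 1954 (inert)
  CO₂: 0 + 2(77.63) = 155.3
  H₂O: 0 + 3(77.63) = 232.9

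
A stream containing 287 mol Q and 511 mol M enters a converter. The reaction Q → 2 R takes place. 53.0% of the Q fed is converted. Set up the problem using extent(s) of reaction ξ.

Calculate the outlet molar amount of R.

304 mol

Q reacted = 0.53 × 287 = 152.1 mol; ν_Q = −1, so ξ = 152.1/1 = 152.1 mol.
Outlet amounts (n = n₀ + ν ξ):
  Q: 287 − 1(152.1) = 134.9
  R: 0 + 2(152.1) = 304.2
  M: 511 (inert)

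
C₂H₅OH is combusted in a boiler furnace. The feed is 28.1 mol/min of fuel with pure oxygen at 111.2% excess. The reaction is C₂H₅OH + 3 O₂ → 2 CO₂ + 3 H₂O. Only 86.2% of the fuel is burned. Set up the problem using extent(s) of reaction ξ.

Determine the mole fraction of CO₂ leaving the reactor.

0.21

Stoichiometric O₂ = 3 × 28.1 = 84.3 mol/min; O₂ fed = 84.3 × 2.112 = 178 mol/min.
Fuel reacted = 0.862 × 28.1 → ξ = 24.22 mol/min.
Outlet (n = n₀ + ν ξ):
  C₂H₅OH: 28.1 − 1(24.22) = 3.878
  O₂: 178 − 3(24.22) = 105.4
  CO₂: 0 + 2(24.22) = 48.44
  H₂O: 0 + 3(24.22) = 72.67
Total out = 230.4 mol/min; y_CO₂ = 48.44 / 230.4 = 0.2103.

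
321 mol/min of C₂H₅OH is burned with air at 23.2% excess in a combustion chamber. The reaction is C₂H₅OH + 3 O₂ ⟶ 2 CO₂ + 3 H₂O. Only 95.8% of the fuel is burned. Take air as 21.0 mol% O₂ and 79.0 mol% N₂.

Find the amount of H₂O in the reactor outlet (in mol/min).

Stoichiometric O₂ = 3 × 321 = 963 mol/min; O₂ fed = 963 × 1.232 = 1186 mol/min.
N₂ fed = 1186 × 79/21 = 4463 mol/min.
Fuel reacted = 0.958 × 321 → ξ = 307.5 mol/min.
Outlet (n = n₀ + ν ξ):
  C₂H₅OH: 321 − 1(307.5) = 13.48
  O₂: 1186 − 3(307.5) = 263.9
  N₂: 4463 (inert)
  CO₂: 0 + 2(307.5) = 615
  H₂O: 0 + 3(307.5) = 922.6

923 mol/min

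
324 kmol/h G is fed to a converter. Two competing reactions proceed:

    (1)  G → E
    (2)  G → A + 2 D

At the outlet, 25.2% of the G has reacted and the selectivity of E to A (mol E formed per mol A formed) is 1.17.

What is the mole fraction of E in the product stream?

0.11

Conversion of G: G consumed = 0.252 × 324 = 81.65 kmol/h = 1ξ₁ + 1ξ₂.
Selectivity: 1ξ₁ / (1ξ₂) = 1.17 → ξ₁ = 1.17 ξ₂.
Substitute: (1·1.17 + 1) ξ₂ = 81.65 → ξ₂ = 37.63 kmol/h, ξ₁ = 44.02 kmol/h.
Outlet amounts (n = n₀ + Σ ν·ξ):
  G: 324 − 1(44.02) − 1(37.63) = 242.4
  E: 0 + 1(44.02) = 44.02
  A: 0 + 1(37.63) = 37.63
  D: 0 + 2(37.63) = 75.25
Total out = 399.3 kmol/h; y_E = 44.02 / 399.3 = 0.1103.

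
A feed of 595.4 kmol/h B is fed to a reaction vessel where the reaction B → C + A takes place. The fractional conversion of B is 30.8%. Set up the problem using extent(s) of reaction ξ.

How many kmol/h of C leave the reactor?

B reacted = 0.308 × 595.4 = 183.4 kmol/h; ν_B = −1, so ξ = 183.4/1 = 183.4 kmol/h.
Outlet amounts (n = n₀ + ν ξ):
  B: 595.4 − 1(183.4) = 412
  C: 0 + 1(183.4) = 183.4
  A: 0 + 1(183.4) = 183.4

183 kmol/h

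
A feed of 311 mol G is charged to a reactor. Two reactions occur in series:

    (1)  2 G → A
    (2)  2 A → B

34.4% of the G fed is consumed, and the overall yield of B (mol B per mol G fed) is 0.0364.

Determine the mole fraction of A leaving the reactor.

Conversion of G: G consumed = 2ξ₁ = 0.344 × 311 → ξ₁ = 53.49 mol.
Yield of B: 1ξ₂ / 311 = 0.0364 → ξ₂ = 11.32 mol.
Outlet amounts (n = n₀ + Σ ν·ξ):
  G: 311 − 2(53.49) = 204
  A: 0 + 1(53.49) − 2(11.32) = 30.85
  B: 0 + 1(11.32) = 11.32
Total out = 246.2 mol; y_A = 30.85 / 246.2 = 0.1253.

0.125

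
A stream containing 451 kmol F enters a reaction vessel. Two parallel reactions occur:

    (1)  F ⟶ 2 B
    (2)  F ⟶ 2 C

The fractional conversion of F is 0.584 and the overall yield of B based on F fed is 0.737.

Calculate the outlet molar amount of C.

Yield of B: 2ξ₁ / 451 = 0.737 → ξ₁ = 166.2 kmol.
Conversion of F: 1ξ₁ + 1ξ₂ = 0.584 × 451 = 263.4 → ξ₂ = 97.19 kmol.
Outlet amounts (n = n₀ + Σ ν·ξ):
  F: 451 − 1(166.2) − 1(97.19) = 187.6
  B: 0 + 2(166.2) = 332.4
  C: 0 + 2(97.19) = 194.4

194 kmol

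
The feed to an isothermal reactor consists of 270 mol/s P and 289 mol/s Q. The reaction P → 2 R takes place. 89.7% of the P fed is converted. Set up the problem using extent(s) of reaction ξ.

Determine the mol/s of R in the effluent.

P reacted = 0.897 × 270 = 242.2 mol/s; ν_P = −1, so ξ = 242.2/1 = 242.2 mol/s.
Outlet amounts (n = n₀ + ν ξ):
  P: 270 − 1(242.2) = 27.81
  R: 0 + 2(242.2) = 484.4
  Q: 289 (inert)

484 mol/s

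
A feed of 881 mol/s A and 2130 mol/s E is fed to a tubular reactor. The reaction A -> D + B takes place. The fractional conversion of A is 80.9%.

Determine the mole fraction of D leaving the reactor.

0.191

A reacted = 0.809 × 881 = 712.7 mol/s; ν_A = −1, so ξ = 712.7/1 = 712.7 mol/s.
Outlet amounts (n = n₀ + ν ξ):
  A: 881 − 1(712.7) = 168.3
  D: 0 + 1(712.7) = 712.7
  B: 0 + 1(712.7) = 712.7
  E: 2130 (inert)
Total out = 3724 mol/s; y_D = 712.7 / 3724 = 0.1914.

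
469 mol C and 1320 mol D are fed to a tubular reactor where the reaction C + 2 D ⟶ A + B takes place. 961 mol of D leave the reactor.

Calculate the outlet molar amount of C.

For D: n = n₀ − 2ξ → 961 = 1320 − 2ξ, giving ξ = 179.5 mol.
Outlet amounts (n = n₀ + ν ξ):
  C: 469 − 1(179.5) = 289.5
  D: 1320 − 2(179.5) = 961
  A: 0 + 1(179.5) = 179.5
  B: 0 + 1(179.5) = 179.5

290 mol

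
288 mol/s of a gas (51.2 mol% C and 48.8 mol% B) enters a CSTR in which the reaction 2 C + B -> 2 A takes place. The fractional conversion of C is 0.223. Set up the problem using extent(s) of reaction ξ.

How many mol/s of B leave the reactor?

C reacted = 0.223 × 147.5 = 32.88 mol/s; ν_C = −2, so ξ = 32.88/2 = 16.44 mol/s.
Outlet amounts (n = n₀ + ν ξ):
  C: 147.5 − 2(16.44) = 114.6
  B: 140.5 − 1(16.44) = 124.1
  A: 0 + 2(16.44) = 32.88

124 mol/s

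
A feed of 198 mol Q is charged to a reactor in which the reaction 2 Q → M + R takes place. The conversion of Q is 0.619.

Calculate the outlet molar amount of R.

Q reacted = 0.619 × 198 = 122.6 mol; ν_Q = −2, so ξ = 122.6/2 = 61.28 mol.
Outlet amounts (n = n₀ + ν ξ):
  Q: 198 − 2(61.28) = 75.44
  M: 0 + 1(61.28) = 61.28
  R: 0 + 1(61.28) = 61.28

61.3 mol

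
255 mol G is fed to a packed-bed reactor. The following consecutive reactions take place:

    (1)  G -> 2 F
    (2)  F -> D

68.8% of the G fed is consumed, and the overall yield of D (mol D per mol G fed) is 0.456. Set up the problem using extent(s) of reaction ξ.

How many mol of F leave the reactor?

Conversion of G: G consumed = 1ξ₁ = 0.688 × 255 → ξ₁ = 175.4 mol.
Yield of D: 1ξ₂ / 255 = 0.456 → ξ₂ = 116.3 mol.
Outlet amounts (n = n₀ + Σ ν·ξ):
  G: 255 − 1(175.4) = 79.56
  F: 0 + 2(175.4) − 1(116.3) = 234.6
  D: 0 + 1(116.3) = 116.3

235 mol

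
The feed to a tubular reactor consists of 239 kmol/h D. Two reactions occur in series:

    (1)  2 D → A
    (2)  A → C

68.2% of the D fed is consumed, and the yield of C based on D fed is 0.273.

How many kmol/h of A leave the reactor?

16.3 kmol/h

Conversion of D: D consumed = 2ξ₁ = 0.682 × 239 → ξ₁ = 81.5 kmol/h.
Yield of C: 1ξ₂ / 239 = 0.273 → ξ₂ = 65.25 kmol/h.
Outlet amounts (n = n₀ + Σ ν·ξ):
  D: 239 − 2(81.5) = 76
  A: 0 + 1(81.5) − 1(65.25) = 16.25
  C: 0 + 1(65.25) = 65.25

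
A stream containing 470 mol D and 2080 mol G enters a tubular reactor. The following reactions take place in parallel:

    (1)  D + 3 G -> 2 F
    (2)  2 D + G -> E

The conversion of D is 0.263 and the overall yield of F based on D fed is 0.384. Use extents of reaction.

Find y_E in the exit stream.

Yield of F: 2ξ₁ / 470 = 0.384 → ξ₁ = 90.24 mol.
Conversion of D: 1ξ₁ + 2ξ₂ = 0.263 × 470 = 123.6 → ξ₂ = 16.69 mol.
Outlet amounts (n = n₀ + Σ ν·ξ):
  D: 470 − 1(90.24) − 2(16.69) = 346.4
  G: 2080 − 3(90.24) − 1(16.69) = 1793
  F: 0 + 2(90.24) = 180.5
  E: 0 + 1(16.69) = 16.69
Total out = 2336 mol; y_E = 16.69 / 2336 = 0.007142.

0.00714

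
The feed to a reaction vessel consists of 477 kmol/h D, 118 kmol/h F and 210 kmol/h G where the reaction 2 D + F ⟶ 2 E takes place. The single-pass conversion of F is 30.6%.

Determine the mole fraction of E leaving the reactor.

F reacted = 0.306 × 118 = 36.11 kmol/h; ν_F = −1, so ξ = 36.11/1 = 36.11 kmol/h.
Outlet amounts (n = n₀ + ν ξ):
  D: 477 − 2(36.11) = 404.8
  F: 118 − 1(36.11) = 81.89
  E: 0 + 2(36.11) = 72.22
  G: 210 (inert)
Total out = 768.9 kmol/h; y_E = 72.22 / 768.9 = 0.09392.

0.0939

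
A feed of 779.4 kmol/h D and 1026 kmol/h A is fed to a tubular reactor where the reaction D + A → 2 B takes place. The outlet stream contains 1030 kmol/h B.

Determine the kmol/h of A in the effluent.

For B: n = n₀ + 2ξ → 1030 = 0 + 2ξ, giving ξ = 515 kmol/h.
Outlet amounts (n = n₀ + ν ξ):
  D: 779.4 − 1(515) = 264.4
  A: 1026 − 1(515) = 511
  B: 0 + 2(515) = 1030

511 kmol/h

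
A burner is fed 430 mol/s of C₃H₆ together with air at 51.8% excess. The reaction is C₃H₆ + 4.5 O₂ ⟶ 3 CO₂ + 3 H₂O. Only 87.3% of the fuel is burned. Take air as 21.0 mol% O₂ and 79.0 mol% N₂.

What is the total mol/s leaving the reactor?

Stoichiometric O₂ = 4.5 × 430 = 1935 mol/s; O₂ fed = 1935 × 1.518 = 2937 mol/s.
N₂ fed = 2937 × 79/21 = 11050 mol/s.
Fuel reacted = 0.873 × 430 → ξ = 375.4 mol/s.
Outlet (n = n₀ + ν ξ):
  C₃H₆: 430 − 1(375.4) = 54.61
  O₂: 2937 − 4.5(375.4) = 1248
  N₂: 11050 (inert)
  CO₂: 0 + 3(375.4) = 1126
  H₂O: 0 + 3(375.4) = 1126
Total out = 54.61 + 1248 + 11050 + 1126 + 1126 = 14600 mol/s.

14600 mol/s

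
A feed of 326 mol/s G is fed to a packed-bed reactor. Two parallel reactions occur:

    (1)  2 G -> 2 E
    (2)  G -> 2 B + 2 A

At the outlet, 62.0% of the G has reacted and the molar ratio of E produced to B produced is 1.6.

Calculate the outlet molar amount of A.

Conversion of G: G consumed = 0.62 × 326 = 202.1 mol/s = 2ξ₁ + 1ξ₂.
Selectivity: 2ξ₁ / (2ξ₂) = 1.6 → ξ₁ = 1.6 ξ₂.
Substitute: (2·1.6 + 1) ξ₂ = 202.1 → ξ₂ = 48.12 mol/s, ξ₁ = 77 mol/s.
Outlet amounts (n = n₀ + Σ ν·ξ):
  G: 326 − 2(77) − 1(48.12) = 123.9
  E: 0 + 2(77) = 154
  B: 0 + 2(48.12) = 96.25
  A: 0 + 2(48.12) = 96.25

96.2 mol/s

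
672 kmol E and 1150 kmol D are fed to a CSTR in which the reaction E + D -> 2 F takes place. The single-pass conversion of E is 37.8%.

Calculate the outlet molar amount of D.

E reacted = 0.378 × 672 = 254 kmol; ν_E = −1, so ξ = 254/1 = 254 kmol.
Outlet amounts (n = n₀ + ν ξ):
  E: 672 − 1(254) = 418
  D: 1150 − 1(254) = 896
  F: 0 + 2(254) = 508

896 kmol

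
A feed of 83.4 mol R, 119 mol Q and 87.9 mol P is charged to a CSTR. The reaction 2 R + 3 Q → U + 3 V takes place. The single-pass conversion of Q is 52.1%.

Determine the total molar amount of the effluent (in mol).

Q reacted = 0.521 × 119 = 62 mol; ν_Q = −3, so ξ = 62/3 = 20.67 mol.
Outlet amounts (n = n₀ + ν ξ):
  R: 83.4 − 2(20.67) = 42.07
  Q: 119 − 3(20.67) = 57
  U: 0 + 1(20.67) = 20.67
  V: 0 + 3(20.67) = 62
  P: 87.9 (inert)
Total out = 42.07 + 57 + 20.67 + 62 + 87.9 = 269.6 mol.

270 mol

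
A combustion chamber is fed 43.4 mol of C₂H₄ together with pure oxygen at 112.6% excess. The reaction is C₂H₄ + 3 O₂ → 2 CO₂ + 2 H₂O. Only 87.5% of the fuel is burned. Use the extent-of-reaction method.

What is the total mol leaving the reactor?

Stoichiometric O₂ = 3 × 43.4 = 130.2 mol; O₂ fed = 130.2 × 2.126 = 276.8 mol.
Fuel reacted = 0.875 × 43.4 → ξ = 37.98 mol.
Outlet (n = n₀ + ν ξ):
  C₂H₄: 43.4 − 1(37.98) = 5.425
  O₂: 276.8 − 3(37.98) = 162.9
  CO₂: 0 + 2(37.98) = 75.95
  H₂O: 0 + 2(37.98) = 75.95
Total out = 5.425 + 162.9 + 75.95 + 75.95 = 320.2 mol.

320 mol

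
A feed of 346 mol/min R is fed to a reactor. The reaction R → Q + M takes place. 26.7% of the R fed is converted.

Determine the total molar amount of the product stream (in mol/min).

R reacted = 0.267 × 346 = 92.38 mol/min; ν_R = −1, so ξ = 92.38/1 = 92.38 mol/min.
Outlet amounts (n = n₀ + ν ξ):
  R: 346 − 1(92.38) = 253.6
  Q: 0 + 1(92.38) = 92.38
  M: 0 + 1(92.38) = 92.38
Total out = 253.6 + 92.38 + 92.38 = 438.4 mol/min.

438 mol/min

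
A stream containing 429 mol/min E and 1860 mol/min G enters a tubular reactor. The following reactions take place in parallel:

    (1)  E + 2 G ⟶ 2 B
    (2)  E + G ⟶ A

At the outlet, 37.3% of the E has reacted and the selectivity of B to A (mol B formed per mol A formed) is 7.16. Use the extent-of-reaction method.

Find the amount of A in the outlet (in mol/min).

34.9 mol/min

Conversion of E: E consumed = 0.373 × 429 = 160 mol/min = 1ξ₁ + 1ξ₂.
Selectivity: 2ξ₁ / (1ξ₂) = 7.16 → ξ₁ = 3.58 ξ₂.
Substitute: (1·3.58 + 1) ξ₂ = 160 → ξ₂ = 34.94 mol/min, ξ₁ = 125.1 mol/min.
Outlet amounts (n = n₀ + Σ ν·ξ):
  E: 429 − 1(125.1) − 1(34.94) = 269
  G: 1860 − 2(125.1) − 1(34.94) = 1575
  B: 0 + 2(125.1) = 250.2
  A: 0 + 1(34.94) = 34.94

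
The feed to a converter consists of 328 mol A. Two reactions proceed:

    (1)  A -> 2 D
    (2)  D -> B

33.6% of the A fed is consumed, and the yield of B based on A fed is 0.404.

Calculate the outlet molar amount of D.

87.9 mol

Conversion of A: A consumed = 1ξ₁ = 0.336 × 328 → ξ₁ = 110.2 mol.
Yield of B: 1ξ₂ / 328 = 0.404 → ξ₂ = 132.5 mol.
Outlet amounts (n = n₀ + Σ ν·ξ):
  A: 328 − 1(110.2) = 217.8
  D: 0 + 2(110.2) − 1(132.5) = 87.9
  B: 0 + 1(132.5) = 132.5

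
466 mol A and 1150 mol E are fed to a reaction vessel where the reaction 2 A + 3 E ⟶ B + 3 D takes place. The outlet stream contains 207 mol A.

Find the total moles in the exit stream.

For A: n = n₀ − 2ξ → 207 = 466 − 2ξ, giving ξ = 129.5 mol.
Outlet amounts (n = n₀ + ν ξ):
  A: 466 − 2(129.5) = 207
  E: 1150 − 3(129.5) = 761.5
  B: 0 + 1(129.5) = 129.5
  D: 0 + 3(129.5) = 388.5
Total out = 207 + 761.5 + 129.5 + 388.5 = 1486 mol.

1490 mol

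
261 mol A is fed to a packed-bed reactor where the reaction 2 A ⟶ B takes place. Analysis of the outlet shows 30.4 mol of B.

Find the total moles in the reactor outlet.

For B: n = n₀ + 1ξ → 30.4 = 0 + 1ξ, giving ξ = 30.4 mol.
Outlet amounts (n = n₀ + ν ξ):
  A: 261 − 2(30.4) = 200.2
  B: 0 + 1(30.4) = 30.4
Total out = 200.2 + 30.4 = 230.6 mol.

231 mol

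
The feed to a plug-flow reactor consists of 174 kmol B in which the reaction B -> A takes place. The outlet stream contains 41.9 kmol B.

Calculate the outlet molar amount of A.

132 kmol

For B: n = n₀ − 1ξ → 41.9 = 174 − 1ξ, giving ξ = 132.1 kmol.
Outlet amounts (n = n₀ + ν ξ):
  B: 174 − 1(132.1) = 41.9
  A: 0 + 1(132.1) = 132.1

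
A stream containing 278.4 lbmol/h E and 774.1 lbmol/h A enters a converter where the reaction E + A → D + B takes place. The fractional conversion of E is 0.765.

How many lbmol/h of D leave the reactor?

213 lbmol/h

E reacted = 0.765 × 278.4 = 213 lbmol/h; ν_E = −1, so ξ = 213/1 = 213 lbmol/h.
Outlet amounts (n = n₀ + ν ξ):
  E: 278.4 − 1(213) = 65.42
  A: 774.1 − 1(213) = 561.1
  D: 0 + 1(213) = 213
  B: 0 + 1(213) = 213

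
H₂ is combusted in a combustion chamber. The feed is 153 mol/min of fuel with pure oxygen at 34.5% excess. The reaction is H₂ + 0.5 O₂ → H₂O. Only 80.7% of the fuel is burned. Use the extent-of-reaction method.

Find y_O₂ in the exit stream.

0.212

Stoichiometric O₂ = 0.5 × 153 = 76.5 mol/min; O₂ fed = 76.5 × 1.345 = 102.9 mol/min.
Fuel reacted = 0.807 × 153 → ξ = 123.5 mol/min.
Outlet (n = n₀ + ν ξ):
  H₂: 153 − 1(123.5) = 29.53
  O₂: 102.9 − 0.5(123.5) = 41.16
  H₂O: 0 + 1(123.5) = 123.5
Total out = 194.2 mol/min; y_O₂ = 41.16 / 194.2 = 0.212.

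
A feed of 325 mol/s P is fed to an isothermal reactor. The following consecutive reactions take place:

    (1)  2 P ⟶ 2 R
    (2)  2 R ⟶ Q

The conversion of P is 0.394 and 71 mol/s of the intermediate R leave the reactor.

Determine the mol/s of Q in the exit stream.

Conversion of P: P consumed = 2ξ₁ = 0.394 × 325 → ξ₁ = 64.03 mol/s.
R balance: n_R = 0 + 2ξ₁ − 2ξ₂ = 71 → ξ₂ = (2·64.03 − 71)/2 = 28.53 mol/s.
Outlet amounts (n = n₀ + Σ ν·ξ):
  P: 325 − 2(64.03) = 196.9
  R: 0 + 2(64.03) − 2(28.53) = 71
  Q: 0 + 1(28.53) = 28.53

28.5 mol/s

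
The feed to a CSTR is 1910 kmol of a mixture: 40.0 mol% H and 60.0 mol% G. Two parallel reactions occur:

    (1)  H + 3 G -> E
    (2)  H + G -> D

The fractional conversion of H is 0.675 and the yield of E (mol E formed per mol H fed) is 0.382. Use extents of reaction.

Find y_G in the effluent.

0.0575

Yield of E: 1ξ₁ / 764 = 0.382 → ξ₁ = 291.8 kmol.
Conversion of H: 1ξ₁ + 1ξ₂ = 0.675 × 764 = 515.7 → ξ₂ = 223.9 kmol.
Outlet amounts (n = n₀ + Σ ν·ξ):
  H: 764 − 1(291.8) − 1(223.9) = 248.3
  G: 1146 − 3(291.8) − 1(223.9) = 46.6
  E: 0 + 1(291.8) = 291.8
  D: 0 + 1(223.9) = 223.9
Total out = 810.6 kmol; y_G = 46.6 / 810.6 = 0.05749.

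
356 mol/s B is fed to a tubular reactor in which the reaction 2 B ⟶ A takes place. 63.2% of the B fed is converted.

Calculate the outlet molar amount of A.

112 mol/s

B reacted = 0.632 × 356 = 225 mol/s; ν_B = −2, so ξ = 225/2 = 112.5 mol/s.
Outlet amounts (n = n₀ + ν ξ):
  B: 356 − 2(112.5) = 131
  A: 0 + 1(112.5) = 112.5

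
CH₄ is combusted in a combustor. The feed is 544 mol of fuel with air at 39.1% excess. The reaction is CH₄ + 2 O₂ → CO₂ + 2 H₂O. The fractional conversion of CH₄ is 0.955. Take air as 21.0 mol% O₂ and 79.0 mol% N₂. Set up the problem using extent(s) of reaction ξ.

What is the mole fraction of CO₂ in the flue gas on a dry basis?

Stoichiometric O₂ = 2 × 544 = 1088 mol; O₂ fed = 1088 × 1.391 = 1513 mol.
N₂ fed = 1513 × 79/21 = 5693 mol.
Fuel reacted = 0.955 × 544 → ξ = 519.5 mol.
Outlet (n = n₀ + ν ξ):
  CH₄: 544 − 1(519.5) = 24.48
  O₂: 1513 − 2(519.5) = 474.4
  N₂: 5693 (inert)
  CO₂: 0 + 1(519.5) = 519.5
  H₂O: 0 + 2(519.5) = 1039
Dry total = 6712 mol; y_CO₂ (dry) = 519.5 / 6712 = 0.07741.

0.0774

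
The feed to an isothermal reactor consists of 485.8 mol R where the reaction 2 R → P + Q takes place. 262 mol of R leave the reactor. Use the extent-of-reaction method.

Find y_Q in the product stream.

For R: n = n₀ − 2ξ → 262 = 485.8 − 2ξ, giving ξ = 111.9 mol.
Outlet amounts (n = n₀ + ν ξ):
  R: 485.8 − 2(111.9) = 262
  P: 0 + 1(111.9) = 111.9
  Q: 0 + 1(111.9) = 111.9
Total out = 485.8 mol; y_Q = 111.9 / 485.8 = 0.2303.

0.23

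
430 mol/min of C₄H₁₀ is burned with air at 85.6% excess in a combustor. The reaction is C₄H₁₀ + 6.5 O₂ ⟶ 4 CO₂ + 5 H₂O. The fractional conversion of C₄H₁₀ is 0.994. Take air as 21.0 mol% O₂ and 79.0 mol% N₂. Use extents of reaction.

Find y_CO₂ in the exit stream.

Stoichiometric O₂ = 6.5 × 430 = 2795 mol/min; O₂ fed = 2795 × 1.856 = 5188 mol/min.
N₂ fed = 5188 × 79/21 = 19510 mol/min.
Fuel reacted = 0.994 × 430 → ξ = 427.4 mol/min.
Outlet (n = n₀ + ν ξ):
  C₄H₁₀: 430 − 1(427.4) = 2.58
  O₂: 5188 − 6.5(427.4) = 2409
  N₂: 19510 (inert)
  CO₂: 0 + 4(427.4) = 1710
  H₂O: 0 + 5(427.4) = 2137
Total out = 25770 mol/min; y_CO₂ = 1710 / 25770 = 0.06633.

0.0663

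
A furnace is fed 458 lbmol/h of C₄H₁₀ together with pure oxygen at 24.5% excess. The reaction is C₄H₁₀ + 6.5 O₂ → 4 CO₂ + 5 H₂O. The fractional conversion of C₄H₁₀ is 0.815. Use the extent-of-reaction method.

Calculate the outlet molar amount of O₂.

1280 lbmol/h

Stoichiometric O₂ = 6.5 × 458 = 2977 lbmol/h; O₂ fed = 2977 × 1.245 = 3706 lbmol/h.
Fuel reacted = 0.815 × 458 → ξ = 373.3 lbmol/h.
Outlet (n = n₀ + ν ξ):
  C₄H₁₀: 458 − 1(373.3) = 84.73
  O₂: 3706 − 6.5(373.3) = 1280
  CO₂: 0 + 4(373.3) = 1493
  H₂O: 0 + 5(373.3) = 1866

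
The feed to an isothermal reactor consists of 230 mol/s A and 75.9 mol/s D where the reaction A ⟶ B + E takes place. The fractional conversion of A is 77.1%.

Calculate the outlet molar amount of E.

177 mol/s

A reacted = 0.771 × 230 = 177.3 mol/s; ν_A = −1, so ξ = 177.3/1 = 177.3 mol/s.
Outlet amounts (n = n₀ + ν ξ):
  A: 230 − 1(177.3) = 52.67
  B: 0 + 1(177.3) = 177.3
  E: 0 + 1(177.3) = 177.3
  D: 75.9 (inert)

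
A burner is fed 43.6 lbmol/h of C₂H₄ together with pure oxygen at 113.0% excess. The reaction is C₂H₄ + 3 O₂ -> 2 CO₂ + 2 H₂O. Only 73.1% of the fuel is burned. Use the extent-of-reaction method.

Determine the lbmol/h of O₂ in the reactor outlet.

Stoichiometric O₂ = 3 × 43.6 = 130.8 lbmol/h; O₂ fed = 130.8 × 2.130 = 278.6 lbmol/h.
Fuel reacted = 0.731 × 43.6 → ξ = 31.87 lbmol/h.
Outlet (n = n₀ + ν ξ):
  C₂H₄: 43.6 − 1(31.87) = 11.73
  O₂: 278.6 − 3(31.87) = 183
  CO₂: 0 + 2(31.87) = 63.74
  H₂O: 0 + 2(31.87) = 63.74

183 lbmol/h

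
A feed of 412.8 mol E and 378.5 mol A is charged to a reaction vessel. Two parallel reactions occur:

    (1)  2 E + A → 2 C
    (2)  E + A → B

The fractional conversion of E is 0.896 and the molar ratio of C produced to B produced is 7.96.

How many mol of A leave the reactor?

Conversion of E: E consumed = 0.896 × 412.8 = 369.9 mol = 2ξ₁ + 1ξ₂.
Selectivity: 2ξ₁ / (1ξ₂) = 7.96 → ξ₁ = 3.98 ξ₂.
Substitute: (2·3.98 + 1) ξ₂ = 369.9 → ξ₂ = 41.28 mol, ξ₁ = 164.3 mol.
Outlet amounts (n = n₀ + Σ ν·ξ):
  E: 412.8 − 2(164.3) − 1(41.28) = 42.93
  A: 378.5 − 1(164.3) − 1(41.28) = 172.9
  C: 0 + 2(164.3) = 328.6
  B: 0 + 1(41.28) = 41.28

173 mol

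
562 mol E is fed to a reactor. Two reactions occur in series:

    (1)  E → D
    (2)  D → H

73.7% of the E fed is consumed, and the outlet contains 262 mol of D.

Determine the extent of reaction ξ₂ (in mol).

Conversion of E: E consumed = 1ξ₁ = 0.737 × 562 → ξ₁ = 414.2 mol.
D balance: n_D = 0 + 1ξ₁ − 1ξ₂ = 262 → ξ₂ = (1·414.2 − 262)/1 = 152.2 mol.
Outlet amounts (n = n₀ + Σ ν·ξ):
  E: 562 − 1(414.2) = 147.8
  D: 0 + 1(414.2) − 1(152.2) = 262
  H: 0 + 1(152.2) = 152.2

ξ₂ = 152 mol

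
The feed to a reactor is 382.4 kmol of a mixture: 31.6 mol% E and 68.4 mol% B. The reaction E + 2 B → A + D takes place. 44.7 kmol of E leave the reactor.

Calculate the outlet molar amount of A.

76.1 kmol

For E: n = n₀ − 1ξ → 44.7 = 120.8 − 1ξ, giving ξ = 76.14 kmol.
Outlet amounts (n = n₀ + ν ξ):
  E: 120.8 − 1(76.14) = 44.7
  B: 261.6 − 2(76.14) = 109.3
  A: 0 + 1(76.14) = 76.14
  D: 0 + 1(76.14) = 76.14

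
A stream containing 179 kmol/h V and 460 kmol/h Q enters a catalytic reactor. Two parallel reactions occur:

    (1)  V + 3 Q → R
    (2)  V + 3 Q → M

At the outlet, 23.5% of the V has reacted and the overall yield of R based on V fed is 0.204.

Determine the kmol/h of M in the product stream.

5.55 kmol/h

Yield of R: 1ξ₁ / 179 = 0.204 → ξ₁ = 36.52 kmol/h.
Conversion of V: 1ξ₁ + 1ξ₂ = 0.235 × 179 = 42.06 → ξ₂ = 5.549 kmol/h.
Outlet amounts (n = n₀ + Σ ν·ξ):
  V: 179 − 1(36.52) − 1(5.549) = 136.9
  Q: 460 − 3(36.52) − 3(5.549) = 333.8
  R: 0 + 1(36.52) = 36.52
  M: 0 + 1(5.549) = 5.549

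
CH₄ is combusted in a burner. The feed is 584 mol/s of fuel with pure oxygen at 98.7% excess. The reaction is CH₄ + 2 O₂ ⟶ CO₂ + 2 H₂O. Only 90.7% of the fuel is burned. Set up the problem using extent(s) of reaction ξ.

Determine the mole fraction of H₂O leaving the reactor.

Stoichiometric O₂ = 2 × 584 = 1168 mol/s; O₂ fed = 1168 × 1.987 = 2321 mol/s.
Fuel reacted = 0.907 × 584 → ξ = 529.7 mol/s.
Outlet (n = n₀ + ν ξ):
  CH₄: 584 − 1(529.7) = 54.31
  O₂: 2321 − 2(529.7) = 1261
  CO₂: 0 + 1(529.7) = 529.7
  H₂O: 0 + 2(529.7) = 1059
Total out = 2905 mol/s; y_H₂O = 1059 / 2905 = 0.3647.

0.365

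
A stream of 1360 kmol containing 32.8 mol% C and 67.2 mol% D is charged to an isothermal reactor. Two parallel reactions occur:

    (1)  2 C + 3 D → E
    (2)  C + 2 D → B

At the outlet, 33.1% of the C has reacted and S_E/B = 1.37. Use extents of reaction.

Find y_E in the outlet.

Conversion of C: C consumed = 0.331 × 446.1 = 147.7 kmol = 2ξ₁ + 1ξ₂.
Selectivity: 1ξ₁ / (1ξ₂) = 1.37 → ξ₁ = 1.37 ξ₂.
Substitute: (2·1.37 + 1) ξ₂ = 147.7 → ξ₂ = 39.48 kmol, ξ₁ = 54.09 kmol.
Outlet amounts (n = n₀ + Σ ν·ξ):
  C: 446.1 − 2(54.09) − 1(39.48) = 298.4
  D: 913.9 − 3(54.09) − 2(39.48) = 672.7
  E: 0 + 1(54.09) = 54.09
  B: 0 + 1(39.48) = 39.48
Total out = 1065 kmol; y_E = 54.09 / 1065 = 0.0508.

0.0508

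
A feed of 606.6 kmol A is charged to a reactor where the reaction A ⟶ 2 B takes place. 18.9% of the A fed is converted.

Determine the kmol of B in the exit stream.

229 kmol

A reacted = 0.189 × 606.6 = 114.6 kmol; ν_A = −1, so ξ = 114.6/1 = 114.6 kmol.
Outlet amounts (n = n₀ + ν ξ):
  A: 606.6 − 1(114.6) = 492
  B: 0 + 2(114.6) = 229.3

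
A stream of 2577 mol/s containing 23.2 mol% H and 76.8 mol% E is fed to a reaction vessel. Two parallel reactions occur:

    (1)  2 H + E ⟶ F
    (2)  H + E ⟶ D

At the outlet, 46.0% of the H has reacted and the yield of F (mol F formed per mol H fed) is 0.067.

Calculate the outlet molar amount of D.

195 mol/s

Yield of F: 1ξ₁ / 597.9 = 0.067 → ξ₁ = 40.06 mol/s.
Conversion of H: 2ξ₁ + 1ξ₂ = 0.46 × 597.9 = 275 → ξ₂ = 194.9 mol/s.
Outlet amounts (n = n₀ + Σ ν·ξ):
  H: 597.9 − 2(40.06) − 1(194.9) = 322.8
  E: 1979 − 1(40.06) − 1(194.9) = 1744
  F: 0 + 1(40.06) = 40.06
  D: 0 + 1(194.9) = 194.9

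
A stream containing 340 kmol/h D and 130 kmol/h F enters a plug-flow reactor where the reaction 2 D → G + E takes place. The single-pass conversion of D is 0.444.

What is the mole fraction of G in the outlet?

0.161

D reacted = 0.444 × 340 = 151 kmol/h; ν_D = −2, so ξ = 151/2 = 75.48 kmol/h.
Outlet amounts (n = n₀ + ν ξ):
  D: 340 − 2(75.48) = 189
  G: 0 + 1(75.48) = 75.48
  E: 0 + 1(75.48) = 75.48
  F: 130 (inert)
Total out = 470 kmol/h; y_G = 75.48 / 470 = 0.1606.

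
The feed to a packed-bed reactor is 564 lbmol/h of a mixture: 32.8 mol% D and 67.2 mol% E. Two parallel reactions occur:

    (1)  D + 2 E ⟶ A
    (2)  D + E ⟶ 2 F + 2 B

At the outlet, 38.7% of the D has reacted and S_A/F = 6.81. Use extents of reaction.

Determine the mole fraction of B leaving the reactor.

0.0222

Conversion of D: D consumed = 0.387 × 185 = 71.59 lbmol/h = 1ξ₁ + 1ξ₂.
Selectivity: 1ξ₁ / (2ξ₂) = 6.81 → ξ₁ = 13.62 ξ₂.
Substitute: (1·13.62 + 1) ξ₂ = 71.59 → ξ₂ = 4.897 lbmol/h, ξ₁ = 66.7 lbmol/h.
Outlet amounts (n = n₀ + Σ ν·ξ):
  D: 185 − 1(66.7) − 1(4.897) = 113.4
  E: 379 − 2(66.7) − 1(4.897) = 240.7
  A: 0 + 1(66.7) = 66.7
  F: 0 + 2(4.897) = 9.794
  B: 0 + 2(4.897) = 9.794
Total out = 440.4 lbmol/h; y_B = 9.794 / 440.4 = 0.02224.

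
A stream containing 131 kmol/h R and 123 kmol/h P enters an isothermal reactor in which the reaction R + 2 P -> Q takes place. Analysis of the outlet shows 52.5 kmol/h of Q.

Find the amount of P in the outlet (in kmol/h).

For Q: n = n₀ + 1ξ → 52.5 = 0 + 1ξ, giving ξ = 52.5 kmol/h.
Outlet amounts (n = n₀ + ν ξ):
  R: 131 − 1(52.5) = 78.5
  P: 123 − 2(52.5) = 18
  Q: 0 + 1(52.5) = 52.5

18 kmol/h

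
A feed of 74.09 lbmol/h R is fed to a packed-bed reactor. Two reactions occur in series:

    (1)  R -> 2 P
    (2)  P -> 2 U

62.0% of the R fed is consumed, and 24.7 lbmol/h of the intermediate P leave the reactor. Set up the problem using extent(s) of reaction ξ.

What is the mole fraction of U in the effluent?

0.718

Conversion of R: R consumed = 1ξ₁ = 0.62 × 74.09 → ξ₁ = 45.94 lbmol/h.
P balance: n_P = 0 + 2ξ₁ − 1ξ₂ = 24.7 → ξ₂ = (2·45.94 − 24.7)/1 = 67.17 lbmol/h.
Outlet amounts (n = n₀ + Σ ν·ξ):
  R: 74.09 − 1(45.94) = 28.15
  P: 0 + 2(45.94) − 1(67.17) = 24.7
  U: 0 + 2(67.17) = 134.3
Total out = 187.2 lbmol/h; y_U = 134.3 / 187.2 = 0.7177.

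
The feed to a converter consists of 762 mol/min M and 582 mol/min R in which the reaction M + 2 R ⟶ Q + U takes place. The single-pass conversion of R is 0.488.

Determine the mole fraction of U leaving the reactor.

0.118

R reacted = 0.488 × 582 = 284 mol/min; ν_R = −2, so ξ = 284/2 = 142 mol/min.
Outlet amounts (n = n₀ + ν ξ):
  M: 762 − 1(142) = 620
  R: 582 − 2(142) = 298
  Q: 0 + 1(142) = 142
  U: 0 + 1(142) = 142
Total out = 1202 mol/min; y_U = 142 / 1202 = 0.1181.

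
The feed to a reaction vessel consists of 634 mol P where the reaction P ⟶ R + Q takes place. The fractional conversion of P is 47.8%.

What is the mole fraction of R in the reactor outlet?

P reacted = 0.478 × 634 = 303.1 mol; ν_P = −1, so ξ = 303.1/1 = 303.1 mol.
Outlet amounts (n = n₀ + ν ξ):
  P: 634 − 1(303.1) = 330.9
  R: 0 + 1(303.1) = 303.1
  Q: 0 + 1(303.1) = 303.1
Total out = 937.1 mol; y_R = 303.1 / 937.1 = 0.3234.

0.323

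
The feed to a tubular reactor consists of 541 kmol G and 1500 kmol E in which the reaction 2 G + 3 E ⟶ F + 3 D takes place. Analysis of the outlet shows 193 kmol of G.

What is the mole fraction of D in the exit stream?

For G: n = n₀ − 2ξ → 193 = 541 − 2ξ, giving ξ = 174 kmol.
Outlet amounts (n = n₀ + ν ξ):
  G: 541 − 2(174) = 193
  E: 1500 − 3(174) = 978
  F: 0 + 1(174) = 174
  D: 0 + 3(174) = 522
Total out = 1867 kmol; y_D = 522 / 1867 = 0.2796.

0.28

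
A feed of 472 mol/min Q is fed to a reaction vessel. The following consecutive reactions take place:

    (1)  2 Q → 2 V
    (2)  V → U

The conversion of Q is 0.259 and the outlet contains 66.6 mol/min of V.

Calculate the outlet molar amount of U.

Conversion of Q: Q consumed = 2ξ₁ = 0.259 × 472 → ξ₁ = 61.12 mol/min.
V balance: n_V = 0 + 2ξ₁ − 1ξ₂ = 66.6 → ξ₂ = (2·61.12 − 66.6)/1 = 55.65 mol/min.
Outlet amounts (n = n₀ + Σ ν·ξ):
  Q: 472 − 2(61.12) = 349.8
  V: 0 + 2(61.12) − 1(55.65) = 66.6
  U: 0 + 1(55.65) = 55.65

55.6 mol/min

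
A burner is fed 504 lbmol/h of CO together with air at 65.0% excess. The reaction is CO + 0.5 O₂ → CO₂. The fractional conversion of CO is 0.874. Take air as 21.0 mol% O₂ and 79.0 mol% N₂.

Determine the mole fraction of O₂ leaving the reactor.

0.0864

Stoichiometric O₂ = 0.5 × 504 = 252 lbmol/h; O₂ fed = 252 × 1.650 = 415.8 lbmol/h.
N₂ fed = 415.8 × 79/21 = 1564 lbmol/h.
Fuel reacted = 0.874 × 504 → ξ = 440.5 lbmol/h.
Outlet (n = n₀ + ν ξ):
  CO: 504 − 1(440.5) = 63.5
  O₂: 415.8 − 0.5(440.5) = 195.6
  N₂: 1564 (inert)
  CO₂: 0 + 1(440.5) = 440.5
Total out = 2264 lbmol/h; y_O₂ = 195.6 / 2264 = 0.08638.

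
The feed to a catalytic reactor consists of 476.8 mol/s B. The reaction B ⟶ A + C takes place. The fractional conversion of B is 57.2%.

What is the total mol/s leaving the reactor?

B reacted = 0.572 × 476.8 = 272.7 mol/s; ν_B = −1, so ξ = 272.7/1 = 272.7 mol/s.
Outlet amounts (n = n₀ + ν ξ):
  B: 476.8 − 1(272.7) = 204.1
  A: 0 + 1(272.7) = 272.7
  C: 0 + 1(272.7) = 272.7
Total out = 204.1 + 272.7 + 272.7 = 749.5 mol/s.

750 mol/s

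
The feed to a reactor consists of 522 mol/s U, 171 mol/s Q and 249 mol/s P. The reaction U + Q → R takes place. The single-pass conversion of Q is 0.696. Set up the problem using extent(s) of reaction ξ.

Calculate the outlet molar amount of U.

403 mol/s

Q reacted = 0.696 × 171 = 119 mol/s; ν_Q = −1, so ξ = 119/1 = 119 mol/s.
Outlet amounts (n = n₀ + ν ξ):
  U: 522 − 1(119) = 403
  Q: 171 − 1(119) = 51.98
  R: 0 + 1(119) = 119
  P: 249 (inert)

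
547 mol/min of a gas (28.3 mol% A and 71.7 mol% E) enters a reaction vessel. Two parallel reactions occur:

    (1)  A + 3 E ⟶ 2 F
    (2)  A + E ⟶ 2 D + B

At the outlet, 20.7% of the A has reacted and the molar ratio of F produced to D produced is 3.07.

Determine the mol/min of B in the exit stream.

Conversion of A: A consumed = 0.207 × 154.8 = 32.04 mol/min = 1ξ₁ + 1ξ₂.
Selectivity: 2ξ₁ / (2ξ₂) = 3.07 → ξ₁ = 3.07 ξ₂.
Substitute: (1·3.07 + 1) ξ₂ = 32.04 → ξ₂ = 7.873 mol/min, ξ₁ = 24.17 mol/min.
Outlet amounts (n = n₀ + Σ ν·ξ):
  A: 154.8 − 1(24.17) − 1(7.873) = 122.8
  E: 392.2 − 3(24.17) − 1(7.873) = 311.8
  F: 0 + 2(24.17) = 48.34
  D: 0 + 2(7.873) = 15.75
  B: 0 + 1(7.873) = 7.873

7.87 mol/min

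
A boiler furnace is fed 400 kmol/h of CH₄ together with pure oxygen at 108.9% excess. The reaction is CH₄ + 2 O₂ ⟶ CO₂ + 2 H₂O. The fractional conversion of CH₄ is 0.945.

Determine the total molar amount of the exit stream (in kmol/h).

2070 kmol/h

Stoichiometric O₂ = 2 × 400 = 800 kmol/h; O₂ fed = 800 × 2.089 = 1671 kmol/h.
Fuel reacted = 0.945 × 400 → ξ = 378 kmol/h.
Outlet (n = n₀ + ν ξ):
  CH₄: 400 − 1(378) = 22
  O₂: 1671 − 2(378) = 915.2
  CO₂: 0 + 1(378) = 378
  H₂O: 0 + 2(378) = 756
Total out = 22 + 915.2 + 378 + 756 = 2071 kmol/h.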